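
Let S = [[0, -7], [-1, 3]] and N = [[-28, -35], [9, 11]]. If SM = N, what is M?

S is on the left of M, so left-multiply by S⁻¹: M = S⁻¹N.
det S = -7; the adjugate gives S⁻¹ = [[-3/7, -1], [-1/7, 0]].
M = S⁻¹N = [[-3/7, -1], [-1/7, 0]] · [[-28, -35], [9, 11]] = [[3, 4], [4, 5]].

M = [[3, 4], [4, 5]]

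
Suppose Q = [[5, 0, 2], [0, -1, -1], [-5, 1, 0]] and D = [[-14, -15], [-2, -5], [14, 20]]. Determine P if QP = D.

P = [[-2, -3], [4, 5], [-2, 0]]

Q is on the left of P, so left-multiply by Q⁻¹: P = Q⁻¹D.
Q has determinant -5; Q⁻¹ = [[-1/5, -2/5, -2/5], [-1, -2, -1], [1, 1, 1]].
P = Q⁻¹D = [[-1/5, -2/5, -2/5], [-1, -2, -1], [1, 1, 1]] · [[-14, -15], [-2, -5], [14, 20]] = [[-2, -3], [4, 5], [-2, 0]].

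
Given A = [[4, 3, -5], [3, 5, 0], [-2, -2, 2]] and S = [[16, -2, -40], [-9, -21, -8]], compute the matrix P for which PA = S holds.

P = [[6, -6, -5], [2, -5, 1]]

Right-multiplying both sides by A⁻¹ gives P = SA⁻¹.
det A = 2; the adjugate gives A⁻¹ = [[5, 2, 25/2], [-3, -1, -15/2], [2, 1, 11/2]].
P = SA⁻¹ = [[16, -2, -40], [-9, -21, -8]] · [[5, 2, 25/2], [-3, -1, -15/2], [2, 1, 11/2]] = [[6, -6, -5], [2, -5, 1]].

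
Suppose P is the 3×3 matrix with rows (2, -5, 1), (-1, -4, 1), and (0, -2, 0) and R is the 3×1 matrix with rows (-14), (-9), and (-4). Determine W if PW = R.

P is on the left of W, so left-multiply by P⁻¹: W = P⁻¹R.
det P = 6, so P⁻¹ = [[1/3, -1/3, -1/6], [0, 0, -1/2], [1/3, 2/3, -13/6]].
W = P⁻¹R = [[1/3, -1/3, -1/6], [0, 0, -1/2], [1/3, 2/3, -13/6]] · [[-14], [-9], [-4]] = [[-1], [2], [-2]].

W = [[-1], [2], [-2]]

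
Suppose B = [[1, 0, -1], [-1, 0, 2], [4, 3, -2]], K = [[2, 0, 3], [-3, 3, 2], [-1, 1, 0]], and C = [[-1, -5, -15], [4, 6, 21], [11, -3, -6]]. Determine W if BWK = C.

Left-multiply by B⁻¹ and right-multiply by K⁻¹: W = B⁻¹CK⁻¹.
det B = -3; the adjugate gives B⁻¹ = [[2, 1, 0], [-2, -2/3, 1/3], [1, 1, 0]].
det K = -4; the adjugate gives K⁻¹ = [[1/2, -3/4, 9/4], [1/2, -3/4, 13/4], [0, 1/2, -3/2]].
B⁻¹C = [[2, -4, -9], [3, 5, 14], [3, 1, 6]].
W = (B⁻¹C)K⁻¹ = [[-1, -3, 5], [4, 1, 2], [2, 0, 1]].

W = [[-1, -3, 5], [4, 1, 2], [2, 0, 1]]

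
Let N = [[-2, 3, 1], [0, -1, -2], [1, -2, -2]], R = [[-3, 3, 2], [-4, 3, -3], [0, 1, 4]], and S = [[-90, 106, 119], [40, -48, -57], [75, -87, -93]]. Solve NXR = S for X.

X = [[-5, -5, -1], [4, -3, 5], [4, 2, 2]]

Isolating X: multiply by N⁻¹ from the left and R⁻¹ from the right, so X = N⁻¹SR⁻¹.
N has determinant -1; N⁻¹ = [[2, -4, 5], [2, -3, 4], [-1, 1, -2]].
det R = -5, so R⁻¹ = [[-3, 2, 3], [-16/5, 12/5, 17/5], [4/5, -3/5, -3/5]].
N⁻¹S = [[35, -31, 1], [0, 8, 37], [-20, 20, 10]].
X = (N⁻¹S)R⁻¹ = [[-5, -5, -1], [4, -3, 5], [4, 2, 2]].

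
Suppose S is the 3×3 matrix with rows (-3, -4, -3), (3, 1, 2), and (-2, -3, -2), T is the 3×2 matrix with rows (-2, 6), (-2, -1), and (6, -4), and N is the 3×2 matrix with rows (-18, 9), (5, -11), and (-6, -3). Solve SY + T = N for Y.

Y = [[3, -3], [4, 3], [-3, -2]]

SY = N − T = [[-16, 3], [7, -10], [-12, 1]].
S is on the left of Y, so left-multiply by S⁻¹: Y = S⁻¹(N − T).
det S = 1; the adjugate gives S⁻¹ = [[4, 1, -5], [2, 0, -3], [-7, -1, 9]].
Y = S⁻¹(N − T) = [[3, -3], [4, 3], [-3, -2]].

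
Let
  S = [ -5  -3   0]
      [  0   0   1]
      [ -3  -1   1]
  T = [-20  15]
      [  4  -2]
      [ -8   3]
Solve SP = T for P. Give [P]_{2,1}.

Since S multiplies P on the left, P = S⁻¹T.
det S = 4, so S⁻¹ = [[1/4, 3/4, -3/4], [-3/4, -5/4, 5/4], [0, 1, 0]].
P = S⁻¹T = [[1/4, 3/4, -3/4], [-3/4, -5/4, 5/4], [0, 1, 0]] · [[-20, 15], [4, -2], [-8, 3]] = [[4, 0], [0, -5], [4, -2]].

0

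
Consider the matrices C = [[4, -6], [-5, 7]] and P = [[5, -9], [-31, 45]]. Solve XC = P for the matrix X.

C is on the right of X, so right-multiply by C⁻¹: X = PC⁻¹.
C has determinant -2; C⁻¹ = [[-7/2, -3], [-5/2, -2]].
X = PC⁻¹ = [[5, -9], [-31, 45]] · [[-7/2, -3], [-5/2, -2]] = [[5, 3], [-4, 3]].

X = [[5, 3], [-4, 3]]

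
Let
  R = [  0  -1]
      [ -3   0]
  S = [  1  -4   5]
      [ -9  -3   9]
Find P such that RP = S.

Left-multiplying both sides by R⁻¹ gives P = R⁻¹S.
det R = -3, so R⁻¹ = [[0, -1/3], [-1, 0]].
P = R⁻¹S = [[0, -1/3], [-1, 0]] · [[1, -4, 5], [-9, -3, 9]] = [[3, 1, -3], [-1, 4, -5]].

P = [[3, 1, -3], [-1, 4, -5]]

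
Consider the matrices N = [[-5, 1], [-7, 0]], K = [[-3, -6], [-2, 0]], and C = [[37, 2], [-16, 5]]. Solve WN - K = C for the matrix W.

WN = C + K = [[34, -4], [-18, 5]].
N is on the right of W, so right-multiply by N⁻¹: W = (C + K)N⁻¹.
det N = 7; the adjugate gives N⁻¹ = [[0, -1/7], [1, -5/7]].
W = (C + K)N⁻¹ = [[-4, -2], [5, -1]].

W = [[-4, -2], [5, -1]]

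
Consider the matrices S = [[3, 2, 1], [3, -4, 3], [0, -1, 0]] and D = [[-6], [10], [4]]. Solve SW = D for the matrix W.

Since S multiplies W on the left, W = S⁻¹D.
det S = 6; the adjugate gives S⁻¹ = [[1/2, -1/6, 5/3], [0, 0, -1], [-1/2, 1/2, -3]].
W = S⁻¹D = [[1/2, -1/6, 5/3], [0, 0, -1], [-1/2, 1/2, -3]] · [[-6], [10], [4]] = [[2], [-4], [-4]].

W = [[2], [-4], [-4]]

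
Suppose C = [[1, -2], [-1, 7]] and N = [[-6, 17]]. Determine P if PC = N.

P = [[-5, 1]]

C is on the right of P, so right-multiply by C⁻¹: P = NC⁻¹.
det C = 5, so C⁻¹ = [[7/5, 2/5], [1/5, 1/5]].
P = NC⁻¹ = [[-6, 17]] · [[7/5, 2/5], [1/5, 1/5]] = [[-5, 1]].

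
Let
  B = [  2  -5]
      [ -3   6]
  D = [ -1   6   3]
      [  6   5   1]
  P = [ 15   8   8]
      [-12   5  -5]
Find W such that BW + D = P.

BW = P − D = [[16, 2, 5], [-18, 0, -6]].
Left-multiplying both sides by B⁻¹ gives W = B⁻¹(P − D).
det B = -3; the adjugate gives B⁻¹ = [[-2, -5/3], [-1, -2/3]].
W = B⁻¹(P − D) = [[-2, -4, 0], [-4, -2, -1]].

W = [[-2, -4, 0], [-4, -2, -1]]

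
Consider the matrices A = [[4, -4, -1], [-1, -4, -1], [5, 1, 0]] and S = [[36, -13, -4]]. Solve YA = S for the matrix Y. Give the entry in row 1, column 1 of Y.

Right-multiplying both sides by A⁻¹ gives Y = SA⁻¹.
A has determinant 5; A⁻¹ = [[1/5, -1/5, 0], [-1, 1, 1], [19/5, -24/5, -4]].
Y = SA⁻¹ = [[36, -13, -4]] · [[1/5, -1/5, 0], [-1, 1, 1], [19/5, -24/5, -4]] = [[5, -1, 3]].

5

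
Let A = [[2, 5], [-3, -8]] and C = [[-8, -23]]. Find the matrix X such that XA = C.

Right-multiplying both sides by A⁻¹ gives X = CA⁻¹.
det A = -1, so A⁻¹ = [[8, 5], [-3, -2]].
X = CA⁻¹ = [[-8, -23]] · [[8, 5], [-3, -2]] = [[5, 6]].

X = [[5, 6]]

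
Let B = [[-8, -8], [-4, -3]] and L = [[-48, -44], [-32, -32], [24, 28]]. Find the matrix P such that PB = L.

P = [[4, 4], [4, 0], [-5, 4]]

Right-multiplying both sides by B⁻¹ gives P = LB⁻¹.
B has determinant -8; B⁻¹ = [[3/8, -1], [-1/2, 1]].
P = LB⁻¹ = [[-48, -44], [-32, -32], [24, 28]] · [[3/8, -1], [-1/2, 1]] = [[4, 4], [4, 0], [-5, 4]].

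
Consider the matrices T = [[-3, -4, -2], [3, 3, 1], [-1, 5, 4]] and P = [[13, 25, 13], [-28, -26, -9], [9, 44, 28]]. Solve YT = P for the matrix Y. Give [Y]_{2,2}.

-5

T is on the right of Y, so right-multiply by T⁻¹: Y = PT⁻¹.
det T = -5, so T⁻¹ = [[-7/5, -6/5, -2/5], [13/5, 14/5, 3/5], [-18/5, -19/5, -3/5]].
Y = PT⁻¹ = [[13, 25, 13], [-28, -26, -9], [9, 44, 28]] · [[-7/5, -6/5, -2/5], [13/5, 14/5, 3/5], [-18/5, -19/5, -3/5]] = [[0, 5, 2], [4, -5, 1], [1, 6, 6]].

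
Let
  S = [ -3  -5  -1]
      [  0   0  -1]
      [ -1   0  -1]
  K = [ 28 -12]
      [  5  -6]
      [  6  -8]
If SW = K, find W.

W = [[-1, 2], [-4, 0], [-5, 6]]

Left-multiplying both sides by S⁻¹ gives W = S⁻¹K.
det S = -5; the adjugate gives S⁻¹ = [[0, 1, -1], [-1/5, -2/5, 3/5], [0, -1, 0]].
W = S⁻¹K = [[0, 1, -1], [-1/5, -2/5, 3/5], [0, -1, 0]] · [[28, -12], [5, -6], [6, -8]] = [[-1, 2], [-4, 0], [-5, 6]].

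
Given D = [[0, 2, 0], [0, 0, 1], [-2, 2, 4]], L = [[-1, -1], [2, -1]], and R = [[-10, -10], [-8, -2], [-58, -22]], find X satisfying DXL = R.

Left-multiply by D⁻¹ and right-multiply by L⁻¹: X = D⁻¹RL⁻¹.
det D = -4; the adjugate gives D⁻¹ = [[1/2, 2, -1/2], [1/2, 0, 0], [0, 1, 0]].
det L = 3, so L⁻¹ = [[-1/3, 1/3], [-2/3, -1/3]].
D⁻¹R = [[8, 2], [-5, -5], [-8, -2]].
X = (D⁻¹R)L⁻¹ = [[-4, 2], [5, 0], [4, -2]].

X = [[-4, 2], [5, 0], [4, -2]]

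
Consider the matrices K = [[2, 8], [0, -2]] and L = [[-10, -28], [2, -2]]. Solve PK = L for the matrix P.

P = [[-5, -6], [1, 5]]

K is on the right of P, so right-multiply by K⁻¹: P = LK⁻¹.
det K = -4; the adjugate gives K⁻¹ = [[1/2, 2], [0, -1/2]].
P = LK⁻¹ = [[-10, -28], [2, -2]] · [[1/2, 2], [0, -1/2]] = [[-5, -6], [1, 5]].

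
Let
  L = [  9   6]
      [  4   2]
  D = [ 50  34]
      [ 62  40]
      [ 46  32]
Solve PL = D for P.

L is on the right of P, so right-multiply by L⁻¹: P = DL⁻¹.
det L = -6, so L⁻¹ = [[-1/3, 1], [2/3, -3/2]].
P = DL⁻¹ = [[50, 34], [62, 40], [46, 32]] · [[-1/3, 1], [2/3, -3/2]] = [[6, -1], [6, 2], [6, -2]].

P = [[6, -1], [6, 2], [6, -2]]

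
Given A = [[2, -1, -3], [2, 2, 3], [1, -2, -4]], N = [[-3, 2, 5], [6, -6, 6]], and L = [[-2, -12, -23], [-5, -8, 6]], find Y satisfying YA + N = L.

YA = L − N = [[1, -14, -28], [-11, -2, 0]].
Since A sits to the right of Y, Y = (L − N)A⁻¹.
A has determinant 3; A⁻¹ = [[-2/3, 2/3, 1], [11/3, -5/3, -4], [-2, 1, 2]].
Y = (L − N)A⁻¹ = [[4, -4, 1], [0, -4, -3]].

Y = [[4, -4, 1], [0, -4, -3]]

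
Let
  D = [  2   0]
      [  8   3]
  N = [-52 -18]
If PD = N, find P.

P = [[-2, -6]]

Right-multiplying both sides by D⁻¹ gives P = ND⁻¹.
det D = 6, so D⁻¹ = [[1/2, 0], [-4/3, 1/3]].
P = ND⁻¹ = [[-52, -18]] · [[1/2, 0], [-4/3, 1/3]] = [[-2, -6]].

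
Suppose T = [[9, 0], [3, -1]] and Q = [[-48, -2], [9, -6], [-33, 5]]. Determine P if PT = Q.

T is on the right of P, so right-multiply by T⁻¹: P = QT⁻¹.
det T = -9, so T⁻¹ = [[1/9, 0], [1/3, -1]].
P = QT⁻¹ = [[-48, -2], [9, -6], [-33, 5]] · [[1/9, 0], [1/3, -1]] = [[-6, 2], [-1, 6], [-2, -5]].

P = [[-6, 2], [-1, 6], [-2, -5]]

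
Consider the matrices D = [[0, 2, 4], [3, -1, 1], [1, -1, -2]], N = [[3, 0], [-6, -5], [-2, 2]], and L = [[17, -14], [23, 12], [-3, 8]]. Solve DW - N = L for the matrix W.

W = [[5, 3], [2, -1], [4, -3]]

DW = L + N = [[20, -14], [17, 7], [-5, 10]].
Since D multiplies W on the left, W = D⁻¹(L + N).
det D = 6, so D⁻¹ = [[1/2, 0, 1], [7/6, -2/3, 2], [-1/3, 1/3, -1]].
W = D⁻¹(L + N) = [[5, 3], [2, -1], [4, -3]].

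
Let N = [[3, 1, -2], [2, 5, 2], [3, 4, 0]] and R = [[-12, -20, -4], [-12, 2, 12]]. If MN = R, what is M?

N is on the right of M, so right-multiply by N⁻¹: M = RN⁻¹.
det N = -4, so N⁻¹ = [[2, 2, -3], [-3/2, -3/2, 5/2], [7/4, 9/4, -13/4]].
M = RN⁻¹ = [[-12, -20, -4], [-12, 2, 12]] · [[2, 2, -3], [-3/2, -3/2, 5/2], [7/4, 9/4, -13/4]] = [[-1, -3, -1], [-6, 0, 2]].

M = [[-1, -3, -1], [-6, 0, 2]]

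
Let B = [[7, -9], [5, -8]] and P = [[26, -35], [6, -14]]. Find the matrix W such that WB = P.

W = [[3, 1], [-2, 4]]

Right-multiplying both sides by B⁻¹ gives W = PB⁻¹.
det B = -11, so B⁻¹ = [[8/11, -9/11], [5/11, -7/11]].
W = PB⁻¹ = [[26, -35], [6, -14]] · [[8/11, -9/11], [5/11, -7/11]] = [[3, 1], [-2, 4]].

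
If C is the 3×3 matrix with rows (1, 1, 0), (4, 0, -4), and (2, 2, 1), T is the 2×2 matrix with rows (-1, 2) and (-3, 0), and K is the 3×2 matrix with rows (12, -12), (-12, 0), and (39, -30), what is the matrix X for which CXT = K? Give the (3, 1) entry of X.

-3

X = C⁻¹KT⁻¹ (apply C⁻¹ on the left and T⁻¹ on the right).
det C = -4, so C⁻¹ = [[-2, 1/4, 1], [3, -1/4, -1], [-2, 0, 1]].
T has determinant 6; T⁻¹ = [[0, -1/3], [1/2, -1/6]].
C⁻¹K = [[12, -6], [0, -6], [15, -6]].
X = (C⁻¹K)T⁻¹ = [[-3, -3], [-3, 1], [-3, -4]].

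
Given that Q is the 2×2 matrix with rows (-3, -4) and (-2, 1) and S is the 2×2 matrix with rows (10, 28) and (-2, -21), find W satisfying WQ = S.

W = [[-6, 4], [4, -5]]

Since Q sits to the right of W, W = SQ⁻¹.
Q has determinant -11; Q⁻¹ = [[-1/11, -4/11], [-2/11, 3/11]].
W = SQ⁻¹ = [[10, 28], [-2, -21]] · [[-1/11, -4/11], [-2/11, 3/11]] = [[-6, 4], [4, -5]].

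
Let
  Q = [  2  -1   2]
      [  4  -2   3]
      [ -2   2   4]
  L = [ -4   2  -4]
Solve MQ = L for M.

M = [[-2, 0, 0]]

Right-multiplying both sides by Q⁻¹ gives M = LQ⁻¹.
det Q = 2, so Q⁻¹ = [[-7, 4, 1/2], [-11, 6, 1], [2, -1, 0]].
M = LQ⁻¹ = [[-4, 2, -4]] · [[-7, 4, 1/2], [-11, 6, 1], [2, -1, 0]] = [[-2, 0, 0]].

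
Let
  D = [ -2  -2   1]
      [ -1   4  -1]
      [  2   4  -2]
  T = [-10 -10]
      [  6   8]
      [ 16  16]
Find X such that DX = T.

D is on the left of X, so left-multiply by D⁻¹: X = D⁻¹T.
det D = 4; the adjugate gives D⁻¹ = [[-1, 0, -1/2], [-1, 1/2, -3/4], [-3, 1, -5/2]].
X = D⁻¹T = [[-1, 0, -1/2], [-1, 1/2, -3/4], [-3, 1, -5/2]] · [[-10, -10], [6, 8], [16, 16]] = [[2, 2], [1, 2], [-4, -2]].

X = [[2, 2], [1, 2], [-4, -2]]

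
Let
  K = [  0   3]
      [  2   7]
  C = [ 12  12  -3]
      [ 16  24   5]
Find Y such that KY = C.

Left-multiplying both sides by K⁻¹ gives Y = K⁻¹C.
det K = -6; the adjugate gives K⁻¹ = [[-7/6, 1/2], [1/3, 0]].
Y = K⁻¹C = [[-7/6, 1/2], [1/3, 0]] · [[12, 12, -3], [16, 24, 5]] = [[-6, -2, 6], [4, 4, -1]].

Y = [[-6, -2, 6], [4, 4, -1]]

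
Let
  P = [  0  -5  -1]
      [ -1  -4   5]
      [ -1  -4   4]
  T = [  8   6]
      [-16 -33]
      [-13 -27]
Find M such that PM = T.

M = [[5, 3], [-1, 0], [-3, -6]]

Since P multiplies M on the left, M = P⁻¹T.
P has determinant 5; P⁻¹ = [[4/5, 24/5, -29/5], [-1/5, -1/5, 1/5], [0, 1, -1]].
M = P⁻¹T = [[4/5, 24/5, -29/5], [-1/5, -1/5, 1/5], [0, 1, -1]] · [[8, 6], [-16, -33], [-13, -27]] = [[5, 3], [-1, 0], [-3, -6]].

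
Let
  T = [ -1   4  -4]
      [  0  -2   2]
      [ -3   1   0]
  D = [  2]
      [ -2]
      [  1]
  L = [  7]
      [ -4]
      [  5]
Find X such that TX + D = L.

X = [[-1], [1], [0]]

TX = L − D = [[5], [-2], [4]].
Left-multiplying both sides by T⁻¹ gives X = T⁻¹(L − D).
T has determinant 2; T⁻¹ = [[-1, -2, 0], [-3, -6, 1], [-3, -11/2, 1]].
X = T⁻¹(L − D) = [[-1], [1], [0]].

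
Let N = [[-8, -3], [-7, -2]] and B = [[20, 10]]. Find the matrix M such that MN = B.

M = [[-6, 4]]

N is on the right of M, so right-multiply by N⁻¹: M = BN⁻¹.
det N = -5; the adjugate gives N⁻¹ = [[2/5, -3/5], [-7/5, 8/5]].
M = BN⁻¹ = [[20, 10]] · [[2/5, -3/5], [-7/5, 8/5]] = [[-6, 4]].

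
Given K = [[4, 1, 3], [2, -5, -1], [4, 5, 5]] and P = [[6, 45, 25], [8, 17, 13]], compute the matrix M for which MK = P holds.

Since K sits to the right of M, M = PK⁻¹.
det K = -4, so K⁻¹ = [[5, -5/2, -7/2], [7/2, -2, -5/2], [-15/2, 4, 11/2]].
M = PK⁻¹ = [[6, 45, 25], [8, 17, 13]] · [[5, -5/2, -7/2], [7/2, -2, -5/2], [-15/2, 4, 11/2]] = [[0, -5, 4], [2, -2, 1]].

M = [[0, -5, 4], [2, -2, 1]]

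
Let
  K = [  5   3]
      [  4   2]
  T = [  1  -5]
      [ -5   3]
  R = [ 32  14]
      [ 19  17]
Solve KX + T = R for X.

KX = R − T = [[31, 19], [24, 14]].
Left-multiplying both sides by K⁻¹ gives X = K⁻¹(R − T).
det K = -2, so K⁻¹ = [[-1, 3/2], [2, -5/2]].
X = K⁻¹(R − T) = [[5, 2], [2, 3]].

X = [[5, 2], [2, 3]]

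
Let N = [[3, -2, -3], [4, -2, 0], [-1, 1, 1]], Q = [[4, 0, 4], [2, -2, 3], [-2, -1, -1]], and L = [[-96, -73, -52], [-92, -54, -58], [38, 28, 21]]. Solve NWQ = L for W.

W = [[-4, 3, 2], [5, -4, -3], [3, -4, -1]]

Left-multiply by N⁻¹ and right-multiply by Q⁻¹: W = N⁻¹LQ⁻¹.
det N = -4, so N⁻¹ = [[1/2, 1/4, 3/2], [1, 0, 3], [-1/2, 1/4, -1/2]].
det Q = -4; the adjugate gives Q⁻¹ = [[-5/4, 1, -2], [1, -1, 1], [3/2, -1, 2]].
N⁻¹L = [[-14, -8, -9], [18, 11, 11], [6, 9, 1]].
W = (N⁻¹L)Q⁻¹ = [[-4, 3, 2], [5, -4, -3], [3, -4, -1]].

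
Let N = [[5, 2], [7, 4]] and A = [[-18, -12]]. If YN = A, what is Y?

Y = [[2, -4]]

Right-multiplying both sides by N⁻¹ gives Y = AN⁻¹.
N has determinant 6; N⁻¹ = [[2/3, -1/3], [-7/6, 5/6]].
Y = AN⁻¹ = [[-18, -12]] · [[2/3, -1/3], [-7/6, 5/6]] = [[2, -4]].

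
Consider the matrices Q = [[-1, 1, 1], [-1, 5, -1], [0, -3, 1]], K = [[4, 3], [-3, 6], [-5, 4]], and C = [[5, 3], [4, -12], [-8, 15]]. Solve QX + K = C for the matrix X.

QX = C − K = [[1, 0], [7, -18], [-3, 11]].
Since Q multiplies X on the left, X = Q⁻¹(C − K).
det Q = 2; the adjugate gives Q⁻¹ = [[1, -2, -3], [1/2, -1/2, -1], [3/2, -3/2, -2]].
X = Q⁻¹(C − K) = [[-4, 3], [0, -2], [-3, 5]].

X = [[-4, 3], [0, -2], [-3, 5]]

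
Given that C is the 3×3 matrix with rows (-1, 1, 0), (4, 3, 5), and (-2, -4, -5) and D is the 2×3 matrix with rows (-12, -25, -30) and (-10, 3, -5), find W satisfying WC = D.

C is on the right of W, so right-multiply by C⁻¹: W = DC⁻¹.
det C = 5, so C⁻¹ = [[1, 1, 1], [2, 1, 1], [-2, -6/5, -7/5]].
W = DC⁻¹ = [[-12, -25, -30], [-10, 3, -5]] · [[1, 1, 1], [2, 1, 1], [-2, -6/5, -7/5]] = [[-2, -1, 5], [6, -1, 0]].

W = [[-2, -1, 5], [6, -1, 0]]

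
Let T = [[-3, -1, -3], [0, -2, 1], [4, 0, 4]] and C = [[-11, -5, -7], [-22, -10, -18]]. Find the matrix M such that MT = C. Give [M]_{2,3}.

T is on the right of M, so right-multiply by T⁻¹: M = CT⁻¹.
T has determinant -4; T⁻¹ = [[2, -1, 7/4], [-1, 0, -3/4], [-2, 1, -3/2]].
M = CT⁻¹ = [[-11, -5, -7], [-22, -10, -18]] · [[2, -1, 7/4], [-1, 0, -3/4], [-2, 1, -3/2]] = [[-3, 4, -5], [2, 4, -4]].

-4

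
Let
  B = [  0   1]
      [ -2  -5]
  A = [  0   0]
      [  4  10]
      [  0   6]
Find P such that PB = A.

Since B sits to the right of P, P = AB⁻¹.
det B = 2; the adjugate gives B⁻¹ = [[-5/2, -1/2], [1, 0]].
P = AB⁻¹ = [[0, 0], [4, 10], [0, 6]] · [[-5/2, -1/2], [1, 0]] = [[0, 0], [0, -2], [6, 0]].

P = [[0, 0], [0, -2], [6, 0]]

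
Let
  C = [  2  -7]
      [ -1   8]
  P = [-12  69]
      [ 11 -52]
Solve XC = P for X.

C is on the right of X, so right-multiply by C⁻¹: X = PC⁻¹.
det C = 9, so C⁻¹ = [[8/9, 7/9], [1/9, 2/9]].
X = PC⁻¹ = [[-12, 69], [11, -52]] · [[8/9, 7/9], [1/9, 2/9]] = [[-3, 6], [4, -3]].

X = [[-3, 6], [4, -3]]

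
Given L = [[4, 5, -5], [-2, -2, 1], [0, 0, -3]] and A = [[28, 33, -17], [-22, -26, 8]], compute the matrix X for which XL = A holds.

X = [[5, -4, -4], [-4, 3, 5]]

Since L sits to the right of X, X = AL⁻¹.
det L = -6, so L⁻¹ = [[-1, -5/2, 5/6], [1, 2, -1], [0, 0, -1/3]].
X = AL⁻¹ = [[28, 33, -17], [-22, -26, 8]] · [[-1, -5/2, 5/6], [1, 2, -1], [0, 0, -1/3]] = [[5, -4, -4], [-4, 3, 5]].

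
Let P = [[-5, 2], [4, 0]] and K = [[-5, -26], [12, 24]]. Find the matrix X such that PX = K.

X = [[3, 6], [5, 2]]

Left-multiplying both sides by P⁻¹ gives X = P⁻¹K.
det P = -8; the adjugate gives P⁻¹ = [[0, 1/4], [1/2, 5/8]].
X = P⁻¹K = [[0, 1/4], [1/2, 5/8]] · [[-5, -26], [12, 24]] = [[3, 6], [5, 2]].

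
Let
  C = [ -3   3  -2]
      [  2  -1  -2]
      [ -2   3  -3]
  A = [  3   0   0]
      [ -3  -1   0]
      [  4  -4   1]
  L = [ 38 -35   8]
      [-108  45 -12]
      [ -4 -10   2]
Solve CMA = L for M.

M = [[-2, -4, -4], [3, -5, 0], [5, -3, 2]]

Left-multiply by C⁻¹ and right-multiply by A⁻¹: M = C⁻¹LA⁻¹.
det C = -5; the adjugate gives C⁻¹ = [[-9/5, -3/5, 8/5], [-2, -1, 2], [-4/5, -3/5, 3/5]].
A has determinant -3; A⁻¹ = [[1/3, 0, 0], [-1, -1, 0], [-16/3, -4, 1]].
C⁻¹L = [[-10, 20, -4], [24, 5, 0], [32, -5, 2]].
M = (C⁻¹L)A⁻¹ = [[-2, -4, -4], [3, -5, 0], [5, -3, 2]].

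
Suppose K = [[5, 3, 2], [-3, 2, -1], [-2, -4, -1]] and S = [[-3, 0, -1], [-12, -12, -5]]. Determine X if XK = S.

Since K sits to the right of X, X = SK⁻¹.
det K = -1; the adjugate gives K⁻¹ = [[6, 5, 7], [1, 1, 1], [-16, -14, -19]].
X = SK⁻¹ = [[-3, 0, -1], [-12, -12, -5]] · [[6, 5, 7], [1, 1, 1], [-16, -14, -19]] = [[-2, -1, -2], [-4, -2, -1]].

X = [[-2, -1, -2], [-4, -2, -1]]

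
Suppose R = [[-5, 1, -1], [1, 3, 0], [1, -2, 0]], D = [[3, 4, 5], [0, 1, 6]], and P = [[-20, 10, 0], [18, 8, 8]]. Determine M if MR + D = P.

M = [[5, 1, 1], [-2, 5, 3]]

MR = P − D = [[-23, 6, -5], [18, 7, 2]].
R is on the right of M, so right-multiply by R⁻¹: M = (P − D)R⁻¹.
R has determinant 5; R⁻¹ = [[0, 2/5, 3/5], [0, 1/5, -1/5], [-1, -9/5, -16/5]].
M = (P − D)R⁻¹ = [[5, 1, 1], [-2, 5, 3]].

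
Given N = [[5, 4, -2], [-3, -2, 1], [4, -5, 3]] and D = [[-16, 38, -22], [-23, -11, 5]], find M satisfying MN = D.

N is on the right of M, so right-multiply by N⁻¹: M = DN⁻¹.
det N = 1; the adjugate gives N⁻¹ = [[-1, -2, 0], [13, 23, 1], [23, 41, 2]].
M = DN⁻¹ = [[-16, 38, -22], [-23, -11, 5]] · [[-1, -2, 0], [13, 23, 1], [23, 41, 2]] = [[4, 4, -6], [-5, -2, -1]].

M = [[4, 4, -6], [-5, -2, -1]]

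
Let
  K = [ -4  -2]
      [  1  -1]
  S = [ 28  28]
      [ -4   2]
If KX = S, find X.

X = [[-6, -4], [-2, -6]]

K is on the left of X, so left-multiply by K⁻¹: X = K⁻¹S.
det K = 6; the adjugate gives K⁻¹ = [[-1/6, 1/3], [-1/6, -2/3]].
X = K⁻¹S = [[-1/6, 1/3], [-1/6, -2/3]] · [[28, 28], [-4, 2]] = [[-6, -4], [-2, -6]].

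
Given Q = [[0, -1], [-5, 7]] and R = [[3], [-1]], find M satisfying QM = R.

Since Q multiplies M on the left, M = Q⁻¹R.
det Q = -5, so Q⁻¹ = [[-7/5, -1/5], [-1, 0]].
M = Q⁻¹R = [[-7/5, -1/5], [-1, 0]] · [[3], [-1]] = [[-4], [-3]].

M = [[-4], [-3]]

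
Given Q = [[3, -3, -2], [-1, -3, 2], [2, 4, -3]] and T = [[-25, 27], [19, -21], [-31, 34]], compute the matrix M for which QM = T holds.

Q is on the left of M, so left-multiply by Q⁻¹: M = Q⁻¹T.
det Q = -4, so Q⁻¹ = [[-1/4, 17/4, 3], [-1/4, 5/4, 1], [-1/2, 9/2, 3]].
M = Q⁻¹T = [[-1/4, 17/4, 3], [-1/4, 5/4, 1], [-1/2, 9/2, 3]] · [[-25, 27], [19, -21], [-31, 34]] = [[-6, 6], [-1, 1], [5, -6]].

M = [[-6, 6], [-1, 1], [5, -6]]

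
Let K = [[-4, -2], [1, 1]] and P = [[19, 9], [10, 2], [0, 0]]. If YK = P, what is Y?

Y = [[-5, -1], [-4, -6], [0, 0]]

Since K sits to the right of Y, Y = PK⁻¹.
det K = -2, so K⁻¹ = [[-1/2, -1], [1/2, 2]].
Y = PK⁻¹ = [[19, 9], [10, 2], [0, 0]] · [[-1/2, -1], [1/2, 2]] = [[-5, -1], [-4, -6], [0, 0]].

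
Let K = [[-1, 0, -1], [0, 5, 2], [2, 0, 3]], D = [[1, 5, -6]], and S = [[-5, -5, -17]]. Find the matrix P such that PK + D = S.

P = [[4, -2, -1]]

PK = S − D = [[-6, -10, -11]].
Since K sits to the right of P, P = (S − D)K⁻¹.
det K = -5; the adjugate gives K⁻¹ = [[-3, 0, -1], [-4/5, 1/5, -2/5], [2, 0, 1]].
P = (S − D)K⁻¹ = [[4, -2, -1]].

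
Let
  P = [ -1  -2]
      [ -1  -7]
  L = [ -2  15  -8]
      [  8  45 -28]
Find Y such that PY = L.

Since P multiplies Y on the left, Y = P⁻¹L.
P has determinant 5; P⁻¹ = [[-7/5, 2/5], [1/5, -1/5]].
Y = P⁻¹L = [[-7/5, 2/5], [1/5, -1/5]] · [[-2, 15, -8], [8, 45, -28]] = [[6, -3, 0], [-2, -6, 4]].

Y = [[6, -3, 0], [-2, -6, 4]]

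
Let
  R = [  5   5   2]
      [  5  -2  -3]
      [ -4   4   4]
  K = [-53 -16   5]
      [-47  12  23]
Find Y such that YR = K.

Y = [[-6, -3, 2], [-2, -5, 3]]

R is on the right of Y, so right-multiply by R⁻¹: Y = KR⁻¹.
R has determinant 4; R⁻¹ = [[1, -3, -11/4], [-2, 7, 25/4], [3, -10, -35/4]].
Y = KR⁻¹ = [[-53, -16, 5], [-47, 12, 23]] · [[1, -3, -11/4], [-2, 7, 25/4], [3, -10, -35/4]] = [[-6, -3, 2], [-2, -5, 3]].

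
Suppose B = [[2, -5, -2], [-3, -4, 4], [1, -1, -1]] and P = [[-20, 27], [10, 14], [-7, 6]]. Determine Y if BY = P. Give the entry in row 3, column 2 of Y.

-3

Since B multiplies Y on the left, Y = B⁻¹P.
det B = -3, so B⁻¹ = [[-8/3, 1, 28/3], [-1/3, 0, 2/3], [-7/3, 1, 23/3]].
Y = B⁻¹P = [[-8/3, 1, 28/3], [-1/3, 0, 2/3], [-7/3, 1, 23/3]] · [[-20, 27], [10, 14], [-7, 6]] = [[-2, -2], [2, -5], [3, -3]].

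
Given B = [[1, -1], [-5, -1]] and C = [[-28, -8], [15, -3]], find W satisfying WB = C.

Right-multiplying both sides by B⁻¹ gives W = CB⁻¹.
det B = -6, so B⁻¹ = [[1/6, -1/6], [-5/6, -1/6]].
W = CB⁻¹ = [[-28, -8], [15, -3]] · [[1/6, -1/6], [-5/6, -1/6]] = [[2, 6], [5, -2]].

W = [[2, 6], [5, -2]]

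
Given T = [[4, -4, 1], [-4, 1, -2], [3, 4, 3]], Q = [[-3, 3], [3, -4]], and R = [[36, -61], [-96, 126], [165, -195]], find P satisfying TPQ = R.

P = [[0, 5], [-4, 0], [-3, 5]]

P = T⁻¹RQ⁻¹ (apply T⁻¹ on the left and Q⁻¹ on the right).
det T = 1, so T⁻¹ = [[11, 16, 7], [6, 9, 4], [-19, -28, -12]].
Q has determinant 3; Q⁻¹ = [[-4/3, -1], [-1, -1]].
T⁻¹R = [[15, -20], [12, -12], [24, -29]].
P = (T⁻¹R)Q⁻¹ = [[0, 5], [-4, 0], [-3, 5]].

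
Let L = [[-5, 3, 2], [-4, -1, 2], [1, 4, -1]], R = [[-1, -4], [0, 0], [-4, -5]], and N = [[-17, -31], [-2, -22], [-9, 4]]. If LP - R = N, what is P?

LP = N + R = [[-18, -35], [-2, -22], [-13, -1]].
L is on the left of P, so left-multiply by L⁻¹: P = L⁻¹(N + R).
L has determinant -1; L⁻¹ = [[7, -11, -8], [2, -3, -2], [15, -23, -17]].
P = L⁻¹(N + R) = [[0, 5], [-4, -2], [-3, -2]].

P = [[0, 5], [-4, -2], [-3, -2]]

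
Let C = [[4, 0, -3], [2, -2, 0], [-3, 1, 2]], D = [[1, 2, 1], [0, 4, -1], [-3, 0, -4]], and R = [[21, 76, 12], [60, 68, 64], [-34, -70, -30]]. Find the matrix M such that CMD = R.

M = [[3, 4, -4], [0, -3, 5], [-2, 2, -5]]

Isolating M: multiply by C⁻¹ from the left and D⁻¹ from the right, so M = C⁻¹RD⁻¹.
det C = -4, so C⁻¹ = [[1, 3/4, 3/2], [1, 1/4, 3/2], [1, 1, 2]].
det D = 2, so D⁻¹ = [[-8, 4, -3], [3/2, -1/2, 1/2], [6, -3, 2]].
C⁻¹R = [[15, 22, 15], [-15, -12, -17], [13, 4, 16]].
M = (C⁻¹R)D⁻¹ = [[3, 4, -4], [0, -3, 5], [-2, 2, -5]].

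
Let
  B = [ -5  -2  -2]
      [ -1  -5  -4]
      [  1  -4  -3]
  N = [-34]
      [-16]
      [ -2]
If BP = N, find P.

Since B multiplies P on the left, P = B⁻¹N.
det B = 1; the adjugate gives B⁻¹ = [[-1, 2, -2], [-7, 17, -18], [9, -22, 23]].
P = B⁻¹N = [[-1, 2, -2], [-7, 17, -18], [9, -22, 23]] · [[-34], [-16], [-2]] = [[6], [2], [0]].

P = [[6], [2], [0]]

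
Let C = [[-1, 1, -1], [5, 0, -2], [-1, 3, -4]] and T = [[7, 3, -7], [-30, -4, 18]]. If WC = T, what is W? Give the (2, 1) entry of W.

C is on the right of W, so right-multiply by C⁻¹: W = TC⁻¹.
C has determinant 1; C⁻¹ = [[6, 1, -2], [22, 3, -7], [15, 2, -5]].
W = TC⁻¹ = [[7, 3, -7], [-30, -4, 18]] · [[6, 1, -2], [22, 3, -7], [15, 2, -5]] = [[3, 2, 0], [2, -6, -2]].

2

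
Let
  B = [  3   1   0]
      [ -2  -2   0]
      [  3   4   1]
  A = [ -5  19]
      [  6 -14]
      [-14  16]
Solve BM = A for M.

Since B multiplies M on the left, M = B⁻¹A.
det B = -4, so B⁻¹ = [[1/2, 1/4, 0], [-1/2, -3/4, 0], [1/2, 9/4, 1]].
M = B⁻¹A = [[1/2, 1/4, 0], [-1/2, -3/4, 0], [1/2, 9/4, 1]] · [[-5, 19], [6, -14], [-14, 16]] = [[-1, 6], [-2, 1], [-3, -6]].

M = [[-1, 6], [-2, 1], [-3, -6]]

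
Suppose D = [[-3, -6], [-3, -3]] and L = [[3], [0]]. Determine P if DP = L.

Left-multiplying both sides by D⁻¹ gives P = D⁻¹L.
det D = -9; the adjugate gives D⁻¹ = [[1/3, -2/3], [-1/3, 1/3]].
P = D⁻¹L = [[1/3, -2/3], [-1/3, 1/3]] · [[3], [0]] = [[1], [-1]].

P = [[1], [-1]]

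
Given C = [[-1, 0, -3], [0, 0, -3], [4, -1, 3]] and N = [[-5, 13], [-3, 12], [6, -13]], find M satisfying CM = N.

C is on the left of M, so left-multiply by C⁻¹: M = C⁻¹N.
det C = 3; the adjugate gives C⁻¹ = [[-1, 1, 0], [-4, 3, -1], [0, -1/3, 0]].
M = C⁻¹N = [[-1, 1, 0], [-4, 3, -1], [0, -1/3, 0]] · [[-5, 13], [-3, 12], [6, -13]] = [[2, -1], [5, -3], [1, -4]].

M = [[2, -1], [5, -3], [1, -4]]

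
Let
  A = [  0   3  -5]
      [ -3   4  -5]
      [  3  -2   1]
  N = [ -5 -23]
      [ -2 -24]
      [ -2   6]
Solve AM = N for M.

M = [[-1, 0], [0, -1], [1, 4]]

A is on the left of M, so left-multiply by A⁻¹: M = A⁻¹N.
det A = -6, so A⁻¹ = [[1, -7/6, -5/6], [2, -5/2, -5/2], [1, -3/2, -3/2]].
M = A⁻¹N = [[1, -7/6, -5/6], [2, -5/2, -5/2], [1, -3/2, -3/2]] · [[-5, -23], [-2, -24], [-2, 6]] = [[-1, 0], [0, -1], [1, 4]].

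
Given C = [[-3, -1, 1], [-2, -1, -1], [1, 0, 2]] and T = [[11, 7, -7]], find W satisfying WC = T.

W = [[-2, -5, -5]]

Since C sits to the right of W, W = TC⁻¹.
det C = 4; the adjugate gives C⁻¹ = [[-1/2, 1/2, 1/2], [3/4, -7/4, -5/4], [1/4, -1/4, 1/4]].
W = TC⁻¹ = [[11, 7, -7]] · [[-1/2, 1/2, 1/2], [3/4, -7/4, -5/4], [1/4, -1/4, 1/4]] = [[-2, -5, -5]].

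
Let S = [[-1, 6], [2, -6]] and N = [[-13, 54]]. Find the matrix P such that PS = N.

Since S sits to the right of P, P = NS⁻¹.
det S = -6, so S⁻¹ = [[1, 1], [1/3, 1/6]].
P = NS⁻¹ = [[-13, 54]] · [[1, 1], [1/3, 1/6]] = [[5, -4]].

P = [[5, -4]]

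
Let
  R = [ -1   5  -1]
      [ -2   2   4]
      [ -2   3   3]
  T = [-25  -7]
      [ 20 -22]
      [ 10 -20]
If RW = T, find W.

Left-multiplying both sides by R⁻¹ gives W = R⁻¹T.
det R = -2; the adjugate gives R⁻¹ = [[3, 9, -11], [1, 5/2, -3], [1, 7/2, -4]].
W = R⁻¹T = [[3, 9, -11], [1, 5/2, -3], [1, 7/2, -4]] · [[-25, -7], [20, -22], [10, -20]] = [[-5, 1], [-5, -2], [5, -4]].

W = [[-5, 1], [-5, -2], [5, -4]]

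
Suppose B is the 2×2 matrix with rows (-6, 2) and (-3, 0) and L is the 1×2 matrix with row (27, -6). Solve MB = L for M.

M = [[-3, -3]]

B is on the right of M, so right-multiply by B⁻¹: M = LB⁻¹.
B has determinant 6; B⁻¹ = [[0, -1/3], [1/2, -1]].
M = LB⁻¹ = [[27, -6]] · [[0, -1/3], [1/2, -1]] = [[-3, -3]].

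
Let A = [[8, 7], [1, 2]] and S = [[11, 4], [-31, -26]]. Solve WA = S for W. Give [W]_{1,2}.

A is on the right of W, so right-multiply by A⁻¹: W = SA⁻¹.
det A = 9; the adjugate gives A⁻¹ = [[2/9, -7/9], [-1/9, 8/9]].
W = SA⁻¹ = [[11, 4], [-31, -26]] · [[2/9, -7/9], [-1/9, 8/9]] = [[2, -5], [-4, 1]].

-5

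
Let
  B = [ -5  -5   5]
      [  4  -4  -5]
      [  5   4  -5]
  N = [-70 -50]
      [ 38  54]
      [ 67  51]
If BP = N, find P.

P = [[5, 5], [3, -1], [-6, -6]]

Left-multiplying both sides by B⁻¹ gives P = B⁻¹N.
B has determinant 5; B⁻¹ = [[8, -1, 9], [-1, 0, -1], [36/5, -1, 8]].
P = B⁻¹N = [[8, -1, 9], [-1, 0, -1], [36/5, -1, 8]] · [[-70, -50], [38, 54], [67, 51]] = [[5, 5], [3, -1], [-6, -6]].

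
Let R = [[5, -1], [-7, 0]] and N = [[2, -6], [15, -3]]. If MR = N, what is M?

M = [[6, 4], [3, 0]]

R is on the right of M, so right-multiply by R⁻¹: M = NR⁻¹.
R has determinant -7; R⁻¹ = [[0, -1/7], [-1, -5/7]].
M = NR⁻¹ = [[2, -6], [15, -3]] · [[0, -1/7], [-1, -5/7]] = [[6, 4], [3, 0]].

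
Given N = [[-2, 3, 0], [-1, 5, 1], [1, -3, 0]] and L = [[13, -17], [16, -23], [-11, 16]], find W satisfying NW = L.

W = [[-2, 1], [3, -5], [-1, 3]]

Since N multiplies W on the left, W = N⁻¹L.
det N = -3; the adjugate gives N⁻¹ = [[-1, 0, -1], [-1/3, 0, -2/3], [2/3, 1, 7/3]].
W = N⁻¹L = [[-1, 0, -1], [-1/3, 0, -2/3], [2/3, 1, 7/3]] · [[13, -17], [16, -23], [-11, 16]] = [[-2, 1], [3, -5], [-1, 3]].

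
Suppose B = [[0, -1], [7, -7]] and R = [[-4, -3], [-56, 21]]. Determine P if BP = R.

B is on the left of P, so left-multiply by B⁻¹: P = B⁻¹R.
B has determinant 7; B⁻¹ = [[-1, 1/7], [-1, 0]].
P = B⁻¹R = [[-1, 1/7], [-1, 0]] · [[-4, -3], [-56, 21]] = [[-4, 6], [4, 3]].

P = [[-4, 6], [4, 3]]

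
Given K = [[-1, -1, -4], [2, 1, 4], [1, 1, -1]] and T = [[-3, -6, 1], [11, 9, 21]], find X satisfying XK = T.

K is on the right of X, so right-multiply by K⁻¹: X = TK⁻¹.
det K = -5, so K⁻¹ = [[1, 1, 0], [-6/5, -1, 4/5], [-1/5, 0, -1/5]].
X = TK⁻¹ = [[-3, -6, 1], [11, 9, 21]] · [[1, 1, 0], [-6/5, -1, 4/5], [-1/5, 0, -1/5]] = [[4, 3, -5], [-4, 2, 3]].

X = [[4, 3, -5], [-4, 2, 3]]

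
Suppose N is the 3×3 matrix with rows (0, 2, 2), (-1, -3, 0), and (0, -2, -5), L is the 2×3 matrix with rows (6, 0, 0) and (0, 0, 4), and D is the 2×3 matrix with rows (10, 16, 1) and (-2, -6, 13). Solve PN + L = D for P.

P = [[3, -4, 1], [-3, 2, -3]]

PN = D − L = [[4, 16, 1], [-2, -6, 9]].
N is on the right of P, so right-multiply by N⁻¹: P = (D − L)N⁻¹.
N has determinant -6; N⁻¹ = [[-5/2, -1, -1], [5/6, 0, 1/3], [-1/3, 0, -1/3]].
P = (D − L)N⁻¹ = [[3, -4, 1], [-3, 2, -3]].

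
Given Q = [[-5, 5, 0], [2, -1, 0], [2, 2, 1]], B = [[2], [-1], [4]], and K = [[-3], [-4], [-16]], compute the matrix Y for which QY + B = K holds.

QY = K − B = [[-5], [-3], [-20]].
Since Q multiplies Y on the left, Y = Q⁻¹(K − B).
det Q = -5; the adjugate gives Q⁻¹ = [[1/5, 1, 0], [2/5, 1, 0], [-6/5, -4, 1]].
Y = Q⁻¹(K − B) = [[-4], [-5], [-2]].

Y = [[-4], [-5], [-2]]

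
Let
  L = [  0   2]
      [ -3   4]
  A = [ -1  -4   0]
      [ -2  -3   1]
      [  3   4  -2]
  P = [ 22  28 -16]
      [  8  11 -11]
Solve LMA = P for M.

M = [[1, -5, 1], [0, 2, 5]]

Left-multiply by L⁻¹ and right-multiply by A⁻¹: M = L⁻¹PA⁻¹.
L has determinant 6; L⁻¹ = [[2/3, -1/3], [1/2, 0]].
det A = 2; the adjugate gives A⁻¹ = [[1, -4, -2], [-1/2, 1, 1/2], [1/2, -4, -5/2]].
L⁻¹P = [[12, 15, -7], [11, 14, -8]].
M = (L⁻¹P)A⁻¹ = [[1, -5, 1], [0, 2, 5]].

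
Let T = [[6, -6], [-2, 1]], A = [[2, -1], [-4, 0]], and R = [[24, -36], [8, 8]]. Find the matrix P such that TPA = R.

P = [[2, 4], [-4, 2]]

Isolating P: multiply by T⁻¹ from the left and A⁻¹ from the right, so P = T⁻¹RA⁻¹.
det T = -6; the adjugate gives T⁻¹ = [[-1/6, -1], [-1/3, -1]].
A has determinant -4; A⁻¹ = [[0, -1/4], [-1, -1/2]].
T⁻¹R = [[-12, -2], [-16, 4]].
P = (T⁻¹R)A⁻¹ = [[2, 4], [-4, 2]].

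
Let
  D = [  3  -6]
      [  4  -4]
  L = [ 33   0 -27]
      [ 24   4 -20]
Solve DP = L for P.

D is on the left of P, so left-multiply by D⁻¹: P = D⁻¹L.
det D = 12; the adjugate gives D⁻¹ = [[-1/3, 1/2], [-1/3, 1/4]].
P = D⁻¹L = [[-1/3, 1/2], [-1/3, 1/4]] · [[33, 0, -27], [24, 4, -20]] = [[1, 2, -1], [-5, 1, 4]].

P = [[1, 2, -1], [-5, 1, 4]]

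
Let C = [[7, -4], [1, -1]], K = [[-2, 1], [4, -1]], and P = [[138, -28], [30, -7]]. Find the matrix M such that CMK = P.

Isolating M: multiply by C⁻¹ from the left and K⁻¹ from the right, so M = C⁻¹PK⁻¹.
det C = -3, so C⁻¹ = [[1/3, -4/3], [1/3, -7/3]].
det K = -2, so K⁻¹ = [[1/2, 1/2], [2, 1]].
C⁻¹P = [[6, 0], [-24, 7]].
M = (C⁻¹P)K⁻¹ = [[3, 3], [2, -5]].

M = [[3, 3], [2, -5]]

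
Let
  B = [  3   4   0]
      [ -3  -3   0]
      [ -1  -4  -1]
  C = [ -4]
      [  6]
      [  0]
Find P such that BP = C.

P = [[-4], [2], [-4]]

B is on the left of P, so left-multiply by B⁻¹: P = B⁻¹C.
det B = -3, so B⁻¹ = [[-1, -4/3, 0], [1, 1, 0], [-3, -8/3, -1]].
P = B⁻¹C = [[-1, -4/3, 0], [1, 1, 0], [-3, -8/3, -1]] · [[-4], [6], [0]] = [[-4], [2], [-4]].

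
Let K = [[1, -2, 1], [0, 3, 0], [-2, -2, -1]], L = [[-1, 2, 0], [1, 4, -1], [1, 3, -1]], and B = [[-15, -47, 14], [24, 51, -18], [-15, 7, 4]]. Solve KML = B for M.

M = [[-4, -2, -4], [-2, 3, 3], [1, 1, 3]]

M = K⁻¹BL⁻¹ (apply K⁻¹ on the left and L⁻¹ on the right).
det K = 3; the adjugate gives K⁻¹ = [[-1, -4/3, -1], [0, 1/3, 0], [2, 2, 1]].
L has determinant 1; L⁻¹ = [[-1, 2, -2], [0, 1, -1], [-1, 5, -6]].
K⁻¹B = [[-2, -28, 6], [8, 17, -6], [3, 15, -4]].
M = (K⁻¹B)L⁻¹ = [[-4, -2, -4], [-2, 3, 3], [1, 1, 3]].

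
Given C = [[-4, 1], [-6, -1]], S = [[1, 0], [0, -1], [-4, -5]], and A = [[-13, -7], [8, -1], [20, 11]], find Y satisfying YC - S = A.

Y = [[-3, 4], [-2, 0], [2, -4]]

YC = A + S = [[-12, -7], [8, -2], [16, 6]].
C is on the right of Y, so right-multiply by C⁻¹: Y = (A + S)C⁻¹.
C has determinant 10; C⁻¹ = [[-1/10, -1/10], [3/5, -2/5]].
Y = (A + S)C⁻¹ = [[-3, 4], [-2, 0], [2, -4]].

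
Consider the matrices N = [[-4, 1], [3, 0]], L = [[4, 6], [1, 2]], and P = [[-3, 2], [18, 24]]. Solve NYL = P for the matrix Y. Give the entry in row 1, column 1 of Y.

Left-multiply by N⁻¹ and right-multiply by L⁻¹: Y = N⁻¹PL⁻¹.
det N = -3; the adjugate gives N⁻¹ = [[0, 1/3], [1, 4/3]].
det L = 2; the adjugate gives L⁻¹ = [[1, -3], [-1/2, 2]].
N⁻¹P = [[6, 8], [21, 34]].
Y = (N⁻¹P)L⁻¹ = [[2, -2], [4, 5]].

2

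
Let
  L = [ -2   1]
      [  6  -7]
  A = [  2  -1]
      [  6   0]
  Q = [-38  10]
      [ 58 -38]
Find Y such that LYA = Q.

Y = [[4, 3], [-2, 3]]

Isolating Y: multiply by L⁻¹ from the left and A⁻¹ from the right, so Y = L⁻¹QA⁻¹.
L has determinant 8; L⁻¹ = [[-7/8, -1/8], [-3/4, -1/4]].
det A = 6; the adjugate gives A⁻¹ = [[0, 1/6], [-1, 1/3]].
L⁻¹Q = [[26, -4], [14, 2]].
Y = (L⁻¹Q)A⁻¹ = [[4, 3], [-2, 3]].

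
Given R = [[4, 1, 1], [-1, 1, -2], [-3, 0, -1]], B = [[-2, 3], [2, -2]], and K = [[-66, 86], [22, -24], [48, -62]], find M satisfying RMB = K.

M = [[5, -2], [1, -1], [-1, -4]]

Left-multiply by R⁻¹ and right-multiply by B⁻¹: M = R⁻¹KB⁻¹.
R has determinant 4; R⁻¹ = [[-1/4, 1/4, -3/4], [5/4, -1/4, 7/4], [3/4, -3/4, 5/4]].
det B = -2; the adjugate gives B⁻¹ = [[1, 3/2], [1, 1]].
R⁻¹K = [[-14, 19], [-4, 5], [-6, 5]].
M = (R⁻¹K)B⁻¹ = [[5, -2], [1, -1], [-1, -4]].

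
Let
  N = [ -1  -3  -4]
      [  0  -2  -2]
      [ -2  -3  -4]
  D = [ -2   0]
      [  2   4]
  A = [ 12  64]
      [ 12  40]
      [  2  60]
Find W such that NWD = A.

W = [[-4, 1], [-2, -3], [0, -2]]

Isolating W: multiply by N⁻¹ from the left and D⁻¹ from the right, so W = N⁻¹AD⁻¹.
det N = 2; the adjugate gives N⁻¹ = [[1, 0, -1], [2, -2, -1], [-2, 3/2, 1]].
D has determinant -8; D⁻¹ = [[-1/2, 0], [1/4, 1/4]].
N⁻¹A = [[10, 4], [-2, -12], [-4, -8]].
W = (N⁻¹A)D⁻¹ = [[-4, 1], [-2, -3], [0, -2]].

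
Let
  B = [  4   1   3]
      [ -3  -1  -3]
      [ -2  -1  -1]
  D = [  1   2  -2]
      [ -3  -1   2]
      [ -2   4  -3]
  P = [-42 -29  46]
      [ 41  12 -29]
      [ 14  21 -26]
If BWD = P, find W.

W = B⁻¹PD⁻¹ (apply B⁻¹ on the left and D⁻¹ on the right).
det B = -2, so B⁻¹ = [[1, 1, 0], [-3/2, -1, -3/2], [-1/2, -1, 1/2]].
D has determinant -3; D⁻¹ = [[5/3, 2/3, -2/3], [13/3, 7/3, -4/3], [14/3, 8/3, -5/3]].
B⁻¹P = [[-1, -17, 17], [1, 0, -1], [-13, 13, -7]].
W = (B⁻¹P)D⁻¹ = [[4, 5, -5], [-3, -2, 1], [2, 3, 3]].

W = [[4, 5, -5], [-3, -2, 1], [2, 3, 3]]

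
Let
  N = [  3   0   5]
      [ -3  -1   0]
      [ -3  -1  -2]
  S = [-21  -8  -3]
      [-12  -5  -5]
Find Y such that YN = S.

Since N sits to the right of Y, Y = SN⁻¹.
N has determinant 6; N⁻¹ = [[1/3, -5/6, 5/6], [-1, 3/2, -5/2], [0, 1/2, -1/2]].
Y = SN⁻¹ = [[-21, -8, -3], [-12, -5, -5]] · [[1/3, -5/6, 5/6], [-1, 3/2, -5/2], [0, 1/2, -1/2]] = [[1, 4, 4], [1, 0, 5]].

Y = [[1, 4, 4], [1, 0, 5]]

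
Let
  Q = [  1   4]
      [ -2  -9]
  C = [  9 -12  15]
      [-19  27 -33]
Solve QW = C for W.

W = [[5, 0, 3], [1, -3, 3]]

Q is on the left of W, so left-multiply by Q⁻¹: W = Q⁻¹C.
det Q = -1, so Q⁻¹ = [[9, 4], [-2, -1]].
W = Q⁻¹C = [[9, 4], [-2, -1]] · [[9, -12, 15], [-19, 27, -33]] = [[5, 0, 3], [1, -3, 3]].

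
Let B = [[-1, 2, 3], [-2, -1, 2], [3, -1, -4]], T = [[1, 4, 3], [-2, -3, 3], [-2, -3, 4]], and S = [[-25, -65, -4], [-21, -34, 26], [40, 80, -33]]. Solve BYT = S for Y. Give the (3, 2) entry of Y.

3

Isolating Y: multiply by B⁻¹ from the left and T⁻¹ from the right, so Y = B⁻¹ST⁻¹.
det B = 5, so B⁻¹ = [[6/5, 1, 7/5], [-2/5, -1, -4/5], [1, 1, 1]].
T has determinant 5; T⁻¹ = [[-3/5, -5, 21/5], [2/5, 2, -9/5], [0, -1, 1]].
B⁻¹S = [[5, 0, -25], [-1, -4, 2], [-6, -19, -11]].
Y = (B⁻¹S)T⁻¹ = [[-3, 0, -4], [-1, -5, 5], [-4, 3, -2]].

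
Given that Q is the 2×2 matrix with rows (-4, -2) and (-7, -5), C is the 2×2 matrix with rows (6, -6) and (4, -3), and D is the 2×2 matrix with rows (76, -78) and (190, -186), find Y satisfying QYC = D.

Left-multiply by Q⁻¹ and right-multiply by C⁻¹: Y = Q⁻¹DC⁻¹.
det Q = 6; the adjugate gives Q⁻¹ = [[-5/6, 1/3], [7/6, -2/3]].
det C = 6; the adjugate gives C⁻¹ = [[-1/2, 1], [-2/3, 1]].
Q⁻¹D = [[0, 3], [-38, 33]].
Y = (Q⁻¹D)C⁻¹ = [[-2, 3], [-3, -5]].

Y = [[-2, 3], [-3, -5]]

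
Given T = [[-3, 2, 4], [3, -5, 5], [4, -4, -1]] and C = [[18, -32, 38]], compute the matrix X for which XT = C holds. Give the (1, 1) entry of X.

6

T is on the right of X, so right-multiply by T⁻¹: X = CT⁻¹.
det T = 3; the adjugate gives T⁻¹ = [[25/3, -14/3, 10], [23/3, -13/3, 9], [8/3, -4/3, 3]].
X = CT⁻¹ = [[18, -32, 38]] · [[25/3, -14/3, 10], [23/3, -13/3, 9], [8/3, -4/3, 3]] = [[6, 4, 6]].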